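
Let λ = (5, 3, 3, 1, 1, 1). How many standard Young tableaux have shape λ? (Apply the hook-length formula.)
# SYT of shape (5, 3, 3, 1, 1, 1) = 48048

Hook-length formula: f^λ = n! / Π hook(c), product over all cells c of the Young diagram. For λ = (5, 3, 3, 1, 1, 1), n = 14 boxes. Hook lengths by row (left-to-right, top-to-bottom): [10, 6, 5, 2, 1]; [7, 3, 2]; [6, 2, 1]; [3]; [2]; [1]. Product of hooks = 1814400. So f^λ = 14! / 1814400 = 87178291200 / 1814400 = 48048.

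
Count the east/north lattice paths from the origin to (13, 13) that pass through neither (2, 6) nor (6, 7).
Number of paths = 6805112

Inclusion–exclusion. Total paths: C(26, 13) = 10400600. Through P₁: C(8, 2)·C(18, 11) = 891072. Through P₂: C(13, 6)·C(13, 7) = 2944656. Since P₁ is strictly southwest of P₂, a monotone path through both must visit P₁ then P₂; paths through both = C(8, 2)·C(5, 4)·C(13, 7) = 240240. Avoid both = 10400600 − 891072 − 2944656 + 240240 = 6805112.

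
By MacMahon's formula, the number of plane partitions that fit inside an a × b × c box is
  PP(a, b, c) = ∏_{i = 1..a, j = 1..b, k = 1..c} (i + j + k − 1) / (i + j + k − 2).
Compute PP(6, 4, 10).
PP(6, 4, 10) = 3031952379456

Evaluate the triple product over i = 1..6, j = 1..4, k = 1..10. The factors are (2/1) · (3/2) · (4/3) · (5/4) · (6/5) · (7/6) · (8/7) · (9/8) · … (240 factors total). The numerators and denominators telescope so the product is an integer; carrying out the multiplication exactly gives PP(6, 4, 10) = 3031952379456.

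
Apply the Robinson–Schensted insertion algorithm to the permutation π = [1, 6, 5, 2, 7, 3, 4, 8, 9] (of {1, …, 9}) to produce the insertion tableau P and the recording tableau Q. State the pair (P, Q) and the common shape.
P = [1, 2, 3, 4, 8, 9] / [5, 7] / [6];  Q = [1, 2, 5, 7, 8, 9] / [3, 6] / [4];  common shape = (6, 2, 1)

Row-insert the values π_1, π_2, … into P one at a time, bumping the leftmost entry strictly greater than the inserted value down to the next row. The recording tableau Q records, in position (i, j), the step at which that cell was added to P.
  Insert 1 (step 1): P = [1];  Q = [1]
  Insert 6 (step 2): P = [1, 6];  Q = [1, 2]
  Insert 5 (step 3): P = [1, 5] / [6];  Q = [1, 2] / [3]
  Insert 2 (step 4): P = [1, 2] / [5] / [6];  Q = [1, 2] / [3] / [4]
  Insert 7 (step 5): P = [1, 2, 7] / [5] / [6];  Q = [1, 2, 5] / [3] / [4]
  Insert 3 (step 6): P = [1, 2, 3] / [5, 7] / [6];  Q = [1, 2, 5] / [3, 6] / [4]
  Insert 4 (step 7): P = [1, 2, 3, 4] / [5, 7] / [6];  Q = [1, 2, 5, 7] / [3, 6] / [4]
  Insert 8 (step 8): P = [1, 2, 3, 4, 8] / [5, 7] / [6];  Q = [1, 2, 5, 7, 8] / [3, 6] / [4]
  Insert 9 (step 9): P = [1, 2, 3, 4, 8, 9] / [5, 7] / [6];  Q = [1, 2, 5, 7, 8, 9] / [3, 6] / [4]
Final shape: (6, 2, 1).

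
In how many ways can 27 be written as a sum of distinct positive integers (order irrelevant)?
q(27) = 192

A partition into distinct parts is a strictly decreasing sequence summing to n. The recurrence d(n, m) = d(n, m−1) + d(n−m, m−1) (use part m at most once) with q(n) = d(n, n) gives q(27) = 192. (Euler's theorem: # distinct-part partitions = # odd-part partitions.)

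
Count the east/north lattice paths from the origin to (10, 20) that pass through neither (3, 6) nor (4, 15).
Number of paths = 18874863

Inclusion–exclusion. Total paths: C(30, 10) = 30045015. Through P₁: C(9, 3)·C(21, 7) = 9767520. Through P₂: C(19, 4)·C(11, 6) = 1790712. Since P₁ is strictly southwest of P₂, a monotone path through both must visit P₁ then P₂; paths through both = C(9, 3)·C(10, 1)·C(11, 6) = 388080. Avoid both = 30045015 − 9767520 − 1790712 + 388080 = 18874863.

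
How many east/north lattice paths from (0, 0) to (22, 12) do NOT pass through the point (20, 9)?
Number of paths = 448203990

Total paths from (0, 0) to (22, 12): C(34, 22) = 548354040. Paths through (20, 9): (paths (0, 0) → (20, 9)) × (paths (20, 9) → (22, 12)) = C(29, 20) · C(5, 2) = 10015005 · 10 = 100150050. Avoidance count = 548354040 − 100150050 = 448203990.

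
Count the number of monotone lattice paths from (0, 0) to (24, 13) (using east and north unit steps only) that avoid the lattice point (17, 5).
Number of paths = 3393008010

Total paths from (0, 0) to (24, 13): C(37, 24) = 3562467300. Paths through (17, 5): (paths (0, 0) → (17, 5)) × (paths (17, 5) → (24, 13)) = C(22, 17) · C(15, 7) = 26334 · 6435 = 169459290. Avoidance count = 3562467300 − 169459290 = 3393008010.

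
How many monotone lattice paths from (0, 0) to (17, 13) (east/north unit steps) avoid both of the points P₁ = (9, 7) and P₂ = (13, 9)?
Number of paths = 62598130

Inclusion–exclusion. Total paths: C(30, 17) = 119759850. Through P₁: C(16, 9)·C(14, 8) = 34354320. Through P₂: C(22, 13)·C(8, 4) = 34819400. Since P₁ is strictly southwest of P₂, a monotone path through both must visit P₁ then P₂; paths through both = C(16, 9)·C(6, 4)·C(8, 4) = 12012000. Avoid both = 119759850 − 34354320 − 34819400 + 12012000 = 62598130.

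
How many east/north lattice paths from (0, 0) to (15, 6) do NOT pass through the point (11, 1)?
Number of paths = 52752

Total paths from (0, 0) to (15, 6): C(21, 15) = 54264. Paths through (11, 1): (paths (0, 0) → (11, 1)) × (paths (11, 1) → (15, 6)) = C(12, 11) · C(9, 4) = 12 · 126 = 1512. Avoidance count = 54264 − 1512 = 52752.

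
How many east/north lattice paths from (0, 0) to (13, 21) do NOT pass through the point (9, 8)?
Number of paths = 870125960

Total paths from (0, 0) to (13, 21): C(34, 13) = 927983760. Paths through (9, 8): (paths (0, 0) → (9, 8)) × (paths (9, 8) → (13, 21)) = C(17, 9) · C(17, 4) = 24310 · 2380 = 57857800. Avoidance count = 927983760 − 57857800 = 870125960.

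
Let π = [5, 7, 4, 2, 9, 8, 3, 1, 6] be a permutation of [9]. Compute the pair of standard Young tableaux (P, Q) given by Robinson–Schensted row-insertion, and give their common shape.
P = [1, 3, 6] / [2, 7, 8] / [4, 9] / [5];  Q = [1, 2, 5] / [3, 6, 9] / [4, 7] / [8];  common shape = (3, 3, 2, 1)

Row-insert the values π_1, π_2, … into P one at a time, bumping the leftmost entry strictly greater than the inserted value down to the next row. The recording tableau Q records, in position (i, j), the step at which that cell was added to P.
  Insert 5 (step 1): P = [5];  Q = [1]
  Insert 7 (step 2): P = [5, 7];  Q = [1, 2]
  Insert 4 (step 3): P = [4, 7] / [5];  Q = [1, 2] / [3]
  Insert 2 (step 4): P = [2, 7] / [4] / [5];  Q = [1, 2] / [3] / [4]
  Insert 9 (step 5): P = [2, 7, 9] / [4] / [5];  Q = [1, 2, 5] / [3] / [4]
  Insert 8 (step 6): P = [2, 7, 8] / [4, 9] / [5];  Q = [1, 2, 5] / [3, 6] / [4]
  Insert 3 (step 7): P = [2, 3, 8] / [4, 7] / [5, 9];  Q = [1, 2, 5] / [3, 6] / [4, 7]
  Insert 1 (step 8): P = [1, 3, 8] / [2, 7] / [4, 9] / [5];  Q = [1, 2, 5] / [3, 6] / [4, 7] / [8]
  Insert 6 (step 9): P = [1, 3, 6] / [2, 7, 8] / [4, 9] / [5];  Q = [1, 2, 5] / [3, 6, 9] / [4, 7] / [8]
Final shape: (3, 3, 2, 1).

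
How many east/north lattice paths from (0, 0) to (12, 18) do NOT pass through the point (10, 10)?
Number of paths = 78179205

Total paths from (0, 0) to (12, 18): C(30, 12) = 86493225. Paths through (10, 10): (paths (0, 0) → (10, 10)) × (paths (10, 10) → (12, 18)) = C(20, 10) · C(10, 2) = 184756 · 45 = 8314020. Avoidance count = 86493225 − 8314020 = 78179205.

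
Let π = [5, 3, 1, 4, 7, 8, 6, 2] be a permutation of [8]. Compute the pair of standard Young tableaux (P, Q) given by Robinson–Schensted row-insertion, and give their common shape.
P = [1, 2, 6, 8] / [3, 4] / [5, 7];  Q = [1, 4, 5, 6] / [2, 7] / [3, 8];  common shape = (4, 2, 2)

Row-insert the values π_1, π_2, … into P one at a time, bumping the leftmost entry strictly greater than the inserted value down to the next row. The recording tableau Q records, in position (i, j), the step at which that cell was added to P.
  Insert 5 (step 1): P = [5];  Q = [1]
  Insert 3 (step 2): P = [3] / [5];  Q = [1] / [2]
  Insert 1 (step 3): P = [1] / [3] / [5];  Q = [1] / [2] / [3]
  Insert 4 (step 4): P = [1, 4] / [3] / [5];  Q = [1, 4] / [2] / [3]
  Insert 7 (step 5): P = [1, 4, 7] / [3] / [5];  Q = [1, 4, 5] / [2] / [3]
  Insert 8 (step 6): P = [1, 4, 7, 8] / [3] / [5];  Q = [1, 4, 5, 6] / [2] / [3]
  Insert 6 (step 7): P = [1, 4, 6, 8] / [3, 7] / [5];  Q = [1, 4, 5, 6] / [2, 7] / [3]
  Insert 2 (step 8): P = [1, 2, 6, 8] / [3, 4] / [5, 7];  Q = [1, 4, 5, 6] / [2, 7] / [3, 8]
Final shape: (4, 2, 2).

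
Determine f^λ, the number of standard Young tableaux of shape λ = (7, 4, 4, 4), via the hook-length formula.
# SYT of shape (7, 4, 4, 4) = 3879876

Hook-length formula: f^λ = n! / Π hook(c), product over all cells c of the Young diagram. For λ = (7, 4, 4, 4), n = 19 boxes. Hook lengths by row (left-to-right, top-to-bottom): [10, 9, 8, 7, 3, 2, 1]; [6, 5, 4, 3]; [5, 4, 3, 2]; [4, 3, 2, 1]. Product of hooks = 31352832000. So f^λ = 19! / 31352832000 = 121645100408832000 / 31352832000 = 3879876.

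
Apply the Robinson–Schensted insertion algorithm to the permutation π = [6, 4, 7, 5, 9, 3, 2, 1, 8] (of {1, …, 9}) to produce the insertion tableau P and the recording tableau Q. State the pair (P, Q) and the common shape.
P = [1, 5, 8] / [2, 7, 9] / [3] / [4] / [6];  Q = [1, 3, 5] / [2, 4, 9] / [6] / [7] / [8];  common shape = (3, 3, 1, 1, 1)

Row-insert the values π_1, π_2, … into P one at a time, bumping the leftmost entry strictly greater than the inserted value down to the next row. The recording tableau Q records, in position (i, j), the step at which that cell was added to P.
  Insert 6 (step 1): P = [6];  Q = [1]
  Insert 4 (step 2): P = [4] / [6];  Q = [1] / [2]
  Insert 7 (step 3): P = [4, 7] / [6];  Q = [1, 3] / [2]
  Insert 5 (step 4): P = [4, 5] / [6, 7];  Q = [1, 3] / [2, 4]
  Insert 9 (step 5): P = [4, 5, 9] / [6, 7];  Q = [1, 3, 5] / [2, 4]
  Insert 3 (step 6): P = [3, 5, 9] / [4, 7] / [6];  Q = [1, 3, 5] / [2, 4] / [6]
  Insert 2 (step 7): P = [2, 5, 9] / [3, 7] / [4] / [6];  Q = [1, 3, 5] / [2, 4] / [6] / [7]
  Insert 1 (step 8): P = [1, 5, 9] / [2, 7] / [3] / [4] / [6];  Q = [1, 3, 5] / [2, 4] / [6] / [7] / [8]
  Insert 8 (step 9): P = [1, 5, 8] / [2, 7, 9] / [3] / [4] / [6];  Q = [1, 3, 5] / [2, 4, 9] / [6] / [7] / [8]
Final shape: (3, 3, 1, 1, 1).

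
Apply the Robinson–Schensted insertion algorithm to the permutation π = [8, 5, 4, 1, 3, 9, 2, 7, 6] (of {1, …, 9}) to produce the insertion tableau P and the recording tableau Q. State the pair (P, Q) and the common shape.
P = [1, 2, 6] / [3, 7] / [4, 9] / [5] / [8];  Q = [1, 5, 6] / [2, 8] / [3, 9] / [4] / [7];  common shape = (3, 2, 2, 1, 1)

Row-insert the values π_1, π_2, … into P one at a time, bumping the leftmost entry strictly greater than the inserted value down to the next row. The recording tableau Q records, in position (i, j), the step at which that cell was added to P.
  Insert 8 (step 1): P = [8];  Q = [1]
  Insert 5 (step 2): P = [5] / [8];  Q = [1] / [2]
  Insert 4 (step 3): P = [4] / [5] / [8];  Q = [1] / [2] / [3]
  Insert 1 (step 4): P = [1] / [4] / [5] / [8];  Q = [1] / [2] / [3] / [4]
  Insert 3 (step 5): P = [1, 3] / [4] / [5] / [8];  Q = [1, 5] / [2] / [3] / [4]
  Insert 9 (step 6): P = [1, 3, 9] / [4] / [5] / [8];  Q = [1, 5, 6] / [2] / [3] / [4]
  Insert 2 (step 7): P = [1, 2, 9] / [3] / [4] / [5] / [8];  Q = [1, 5, 6] / [2] / [3] / [4] / [7]
  Insert 7 (step 8): P = [1, 2, 7] / [3, 9] / [4] / [5] / [8];  Q = [1, 5, 6] / [2, 8] / [3] / [4] / [7]
  Insert 6 (step 9): P = [1, 2, 6] / [3, 7] / [4, 9] / [5] / [8];  Q = [1, 5, 6] / [2, 8] / [3, 9] / [4] / [7]
Final shape: (3, 2, 2, 1, 1).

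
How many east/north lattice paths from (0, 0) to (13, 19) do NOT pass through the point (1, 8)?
Number of paths = 335204898

Total paths from (0, 0) to (13, 19): C(32, 13) = 347373600. Paths through (1, 8): (paths (0, 0) → (1, 8)) × (paths (1, 8) → (13, 19)) = C(9, 1) · C(23, 12) = 9 · 1352078 = 12168702. Avoidance count = 347373600 − 12168702 = 335204898.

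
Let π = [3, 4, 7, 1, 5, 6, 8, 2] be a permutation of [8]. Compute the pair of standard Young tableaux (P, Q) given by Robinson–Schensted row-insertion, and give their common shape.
P = [1, 2, 5, 6, 8] / [3, 4] / [7];  Q = [1, 2, 3, 6, 7] / [4, 5] / [8];  common shape = (5, 2, 1)

Row-insert the values π_1, π_2, … into P one at a time, bumping the leftmost entry strictly greater than the inserted value down to the next row. The recording tableau Q records, in position (i, j), the step at which that cell was added to P.
  Insert 3 (step 1): P = [3];  Q = [1]
  Insert 4 (step 2): P = [3, 4];  Q = [1, 2]
  Insert 7 (step 3): P = [3, 4, 7];  Q = [1, 2, 3]
  Insert 1 (step 4): P = [1, 4, 7] / [3];  Q = [1, 2, 3] / [4]
  Insert 5 (step 5): P = [1, 4, 5] / [3, 7];  Q = [1, 2, 3] / [4, 5]
  Insert 6 (step 6): P = [1, 4, 5, 6] / [3, 7];  Q = [1, 2, 3, 6] / [4, 5]
  Insert 8 (step 7): P = [1, 4, 5, 6, 8] / [3, 7];  Q = [1, 2, 3, 6, 7] / [4, 5]
  Insert 2 (step 8): P = [1, 2, 5, 6, 8] / [3, 4] / [7];  Q = [1, 2, 3, 6, 7] / [4, 5] / [8]
Final shape: (5, 2, 1).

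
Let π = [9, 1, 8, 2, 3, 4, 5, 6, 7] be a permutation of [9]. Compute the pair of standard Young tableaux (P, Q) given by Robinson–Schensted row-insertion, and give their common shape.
P = [1, 2, 3, 4, 5, 6, 7] / [8] / [9];  Q = [1, 3, 5, 6, 7, 8, 9] / [2] / [4];  common shape = (7, 1, 1)

Row-insert the values π_1, π_2, … into P one at a time, bumping the leftmost entry strictly greater than the inserted value down to the next row. The recording tableau Q records, in position (i, j), the step at which that cell was added to P.
  Insert 9 (step 1): P = [9];  Q = [1]
  Insert 1 (step 2): P = [1] / [9];  Q = [1] / [2]
  Insert 8 (step 3): P = [1, 8] / [9];  Q = [1, 3] / [2]
  Insert 2 (step 4): P = [1, 2] / [8] / [9];  Q = [1, 3] / [2] / [4]
  Insert 3 (step 5): P = [1, 2, 3] / [8] / [9];  Q = [1, 3, 5] / [2] / [4]
  Insert 4 (step 6): P = [1, 2, 3, 4] / [8] / [9];  Q = [1, 3, 5, 6] / [2] / [4]
  Insert 5 (step 7): P = [1, 2, 3, 4, 5] / [8] / [9];  Q = [1, 3, 5, 6, 7] / [2] / [4]
  Insert 6 (step 8): P = [1, 2, 3, 4, 5, 6] / [8] / [9];  Q = [1, 3, 5, 6, 7, 8] / [2] / [4]
  Insert 7 (step 9): P = [1, 2, 3, 4, 5, 6, 7] / [8] / [9];  Q = [1, 3, 5, 6, 7, 8, 9] / [2] / [4]
Final shape: (7, 1, 1).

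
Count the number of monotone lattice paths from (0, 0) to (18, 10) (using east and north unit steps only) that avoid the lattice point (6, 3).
Number of paths = 8890518

Total paths from (0, 0) to (18, 10): C(28, 18) = 13123110. Paths through (6, 3): (paths (0, 0) → (6, 3)) × (paths (6, 3) → (18, 10)) = C(9, 6) · C(19, 12) = 84 · 50388 = 4232592. Avoidance count = 13123110 − 4232592 = 8890518.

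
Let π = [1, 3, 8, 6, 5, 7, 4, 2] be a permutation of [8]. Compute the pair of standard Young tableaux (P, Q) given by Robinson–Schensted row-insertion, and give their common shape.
P = [1, 2, 4, 7] / [3] / [5] / [6] / [8];  Q = [1, 2, 3, 6] / [4] / [5] / [7] / [8];  common shape = (4, 1, 1, 1, 1)

Row-insert the values π_1, π_2, … into P one at a time, bumping the leftmost entry strictly greater than the inserted value down to the next row. The recording tableau Q records, in position (i, j), the step at which that cell was added to P.
  Insert 1 (step 1): P = [1];  Q = [1]
  Insert 3 (step 2): P = [1, 3];  Q = [1, 2]
  Insert 8 (step 3): P = [1, 3, 8];  Q = [1, 2, 3]
  Insert 6 (step 4): P = [1, 3, 6] / [8];  Q = [1, 2, 3] / [4]
  Insert 5 (step 5): P = [1, 3, 5] / [6] / [8];  Q = [1, 2, 3] / [4] / [5]
  Insert 7 (step 6): P = [1, 3, 5, 7] / [6] / [8];  Q = [1, 2, 3, 6] / [4] / [5]
  Insert 4 (step 7): P = [1, 3, 4, 7] / [5] / [6] / [8];  Q = [1, 2, 3, 6] / [4] / [5] / [7]
  Insert 2 (step 8): P = [1, 2, 4, 7] / [3] / [5] / [6] / [8];  Q = [1, 2, 3, 6] / [4] / [5] / [7] / [8]
Final shape: (4, 1, 1, 1, 1).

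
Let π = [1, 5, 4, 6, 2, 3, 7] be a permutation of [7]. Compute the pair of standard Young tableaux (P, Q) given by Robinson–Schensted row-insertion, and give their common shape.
P = [1, 2, 3, 7] / [4, 6] / [5];  Q = [1, 2, 4, 7] / [3, 6] / [5];  common shape = (4, 2, 1)

Row-insert the values π_1, π_2, … into P one at a time, bumping the leftmost entry strictly greater than the inserted value down to the next row. The recording tableau Q records, in position (i, j), the step at which that cell was added to P.
  Insert 1 (step 1): P = [1];  Q = [1]
  Insert 5 (step 2): P = [1, 5];  Q = [1, 2]
  Insert 4 (step 3): P = [1, 4] / [5];  Q = [1, 2] / [3]
  Insert 6 (step 4): P = [1, 4, 6] / [5];  Q = [1, 2, 4] / [3]
  Insert 2 (step 5): P = [1, 2, 6] / [4] / [5];  Q = [1, 2, 4] / [3] / [5]
  Insert 3 (step 6): P = [1, 2, 3] / [4, 6] / [5];  Q = [1, 2, 4] / [3, 6] / [5]
  Insert 7 (step 7): P = [1, 2, 3, 7] / [4, 6] / [5];  Q = [1, 2, 4, 7] / [3, 6] / [5]
Final shape: (4, 2, 1).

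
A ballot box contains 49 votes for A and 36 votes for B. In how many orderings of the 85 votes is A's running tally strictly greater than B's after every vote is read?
Strict-lead orderings = 190408927686694701286770

Total orderings of the 85 votes with 49 for A: C(85, 49) = 1244981450259157662259650. By the Bertrand ballot formula (Cycle Lemma / reflection principle), the number of orderings in which A is strictly ahead of B throughout is (p − q)/(p + q) · C(p + q, p) = (49 − 36)/(49 + 36) · 1244981450259157662259650 = 190408927686694701286770.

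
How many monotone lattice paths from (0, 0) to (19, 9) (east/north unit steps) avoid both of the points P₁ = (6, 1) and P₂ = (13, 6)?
Number of paths = 3669078

Inclusion–exclusion. Total paths: C(28, 19) = 6906900. Through P₁: C(7, 6)·C(21, 13) = 1424430. Through P₂: C(19, 13)·C(9, 6) = 2279088. Since P₁ is strictly southwest of P₂, a monotone path through both must visit P₁ then P₂; paths through both = C(7, 6)·C(12, 7)·C(9, 6) = 465696. Avoid both = 6906900 − 1424430 − 2279088 + 465696 = 3669078.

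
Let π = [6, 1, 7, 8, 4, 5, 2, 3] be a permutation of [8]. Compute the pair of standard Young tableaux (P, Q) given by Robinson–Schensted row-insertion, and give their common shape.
P = [1, 2, 3] / [4, 5, 8] / [6, 7];  Q = [1, 3, 4] / [2, 5, 6] / [7, 8];  common shape = (3, 3, 2)

Row-insert the values π_1, π_2, … into P one at a time, bumping the leftmost entry strictly greater than the inserted value down to the next row. The recording tableau Q records, in position (i, j), the step at which that cell was added to P.
  Insert 6 (step 1): P = [6];  Q = [1]
  Insert 1 (step 2): P = [1] / [6];  Q = [1] / [2]
  Insert 7 (step 3): P = [1, 7] / [6];  Q = [1, 3] / [2]
  Insert 8 (step 4): P = [1, 7, 8] / [6];  Q = [1, 3, 4] / [2]
  Insert 4 (step 5): P = [1, 4, 8] / [6, 7];  Q = [1, 3, 4] / [2, 5]
  Insert 5 (step 6): P = [1, 4, 5] / [6, 7, 8];  Q = [1, 3, 4] / [2, 5, 6]
  Insert 2 (step 7): P = [1, 2, 5] / [4, 7, 8] / [6];  Q = [1, 3, 4] / [2, 5, 6] / [7]
  Insert 3 (step 8): P = [1, 2, 3] / [4, 5, 8] / [6, 7];  Q = [1, 3, 4] / [2, 5, 6] / [7, 8]
Final shape: (3, 3, 2).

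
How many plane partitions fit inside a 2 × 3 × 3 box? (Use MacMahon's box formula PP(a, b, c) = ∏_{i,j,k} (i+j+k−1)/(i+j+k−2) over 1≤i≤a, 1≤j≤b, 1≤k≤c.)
PP(2, 3, 3) = 175

Evaluate the triple product over i = 1..2, j = 1..3, k = 1..3. The factors are (2/1) · (3/2) · (4/3) · (3/2) · (4/3) · (5/4) · (4/3) · (5/4) · … (18 factors total). The numerators and denominators telescope so the product is an integer; carrying out the multiplication exactly gives PP(2, 3, 3) = 175.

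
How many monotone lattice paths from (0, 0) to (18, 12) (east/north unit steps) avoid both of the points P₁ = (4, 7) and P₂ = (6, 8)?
Number of paths = 78992325

Inclusion–exclusion. Total paths: C(30, 18) = 86493225. Through P₁: C(11, 4)·C(19, 14) = 3837240. Through P₂: C(14, 6)·C(16, 12) = 5465460. Since P₁ is strictly southwest of P₂, a monotone path through both must visit P₁ then P₂; paths through both = C(11, 4)·C(3, 2)·C(16, 12) = 1801800. Avoid both = 86493225 − 3837240 − 5465460 + 1801800 = 78992325.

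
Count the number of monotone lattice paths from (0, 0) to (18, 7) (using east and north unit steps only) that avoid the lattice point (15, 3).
Number of paths = 452140

Total paths from (0, 0) to (18, 7): C(25, 18) = 480700. Paths through (15, 3): (paths (0, 0) → (15, 3)) × (paths (15, 3) → (18, 7)) = C(18, 15) · C(7, 3) = 816 · 35 = 28560. Avoidance count = 480700 − 28560 = 452140.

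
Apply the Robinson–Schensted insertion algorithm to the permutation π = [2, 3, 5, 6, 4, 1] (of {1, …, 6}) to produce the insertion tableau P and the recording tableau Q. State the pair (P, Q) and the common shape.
P = [1, 3, 4, 6] / [2] / [5];  Q = [1, 2, 3, 4] / [5] / [6];  common shape = (4, 1, 1)

Row-insert the values π_1, π_2, … into P one at a time, bumping the leftmost entry strictly greater than the inserted value down to the next row. The recording tableau Q records, in position (i, j), the step at which that cell was added to P.
  Insert 2 (step 1): P = [2];  Q = [1]
  Insert 3 (step 2): P = [2, 3];  Q = [1, 2]
  Insert 5 (step 3): P = [2, 3, 5];  Q = [1, 2, 3]
  Insert 6 (step 4): P = [2, 3, 5, 6];  Q = [1, 2, 3, 4]
  Insert 4 (step 5): P = [2, 3, 4, 6] / [5];  Q = [1, 2, 3, 4] / [5]
  Insert 1 (step 6): P = [1, 3, 4, 6] / [2] / [5];  Q = [1, 2, 3, 4] / [5] / [6]
Final shape: (4, 1, 1).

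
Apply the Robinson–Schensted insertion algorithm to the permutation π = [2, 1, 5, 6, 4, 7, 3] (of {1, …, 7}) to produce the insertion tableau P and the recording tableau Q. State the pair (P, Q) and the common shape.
P = [1, 3, 6, 7] / [2, 4] / [5];  Q = [1, 3, 4, 6] / [2, 5] / [7];  common shape = (4, 2, 1)

Row-insert the values π_1, π_2, … into P one at a time, bumping the leftmost entry strictly greater than the inserted value down to the next row. The recording tableau Q records, in position (i, j), the step at which that cell was added to P.
  Insert 2 (step 1): P = [2];  Q = [1]
  Insert 1 (step 2): P = [1] / [2];  Q = [1] / [2]
  Insert 5 (step 3): P = [1, 5] / [2];  Q = [1, 3] / [2]
  Insert 6 (step 4): P = [1, 5, 6] / [2];  Q = [1, 3, 4] / [2]
  Insert 4 (step 5): P = [1, 4, 6] / [2, 5];  Q = [1, 3, 4] / [2, 5]
  Insert 7 (step 6): P = [1, 4, 6, 7] / [2, 5];  Q = [1, 3, 4, 6] / [2, 5]
  Insert 3 (step 7): P = [1, 3, 6, 7] / [2, 4] / [5];  Q = [1, 3, 4, 6] / [2, 5] / [7]
Final shape: (4, 2, 1).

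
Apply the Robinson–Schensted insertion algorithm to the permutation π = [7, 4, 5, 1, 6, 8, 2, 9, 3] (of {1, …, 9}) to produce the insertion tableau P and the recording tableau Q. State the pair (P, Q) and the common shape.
P = [1, 2, 3, 8, 9] / [4, 5, 6] / [7];  Q = [1, 3, 5, 6, 8] / [2, 7, 9] / [4];  common shape = (5, 3, 1)

Row-insert the values π_1, π_2, … into P one at a time, bumping the leftmost entry strictly greater than the inserted value down to the next row. The recording tableau Q records, in position (i, j), the step at which that cell was added to P.
  Insert 7 (step 1): P = [7];  Q = [1]
  Insert 4 (step 2): P = [4] / [7];  Q = [1] / [2]
  Insert 5 (step 3): P = [4, 5] / [7];  Q = [1, 3] / [2]
  Insert 1 (step 4): P = [1, 5] / [4] / [7];  Q = [1, 3] / [2] / [4]
  Insert 6 (step 5): P = [1, 5, 6] / [4] / [7];  Q = [1, 3, 5] / [2] / [4]
  Insert 8 (step 6): P = [1, 5, 6, 8] / [4] / [7];  Q = [1, 3, 5, 6] / [2] / [4]
  Insert 2 (step 7): P = [1, 2, 6, 8] / [4, 5] / [7];  Q = [1, 3, 5, 6] / [2, 7] / [4]
  Insert 9 (step 8): P = [1, 2, 6, 8, 9] / [4, 5] / [7];  Q = [1, 3, 5, 6, 8] / [2, 7] / [4]
  Insert 3 (step 9): P = [1, 2, 3, 8, 9] / [4, 5, 6] / [7];  Q = [1, 3, 5, 6, 8] / [2, 7, 9] / [4]
Final shape: (5, 3, 1).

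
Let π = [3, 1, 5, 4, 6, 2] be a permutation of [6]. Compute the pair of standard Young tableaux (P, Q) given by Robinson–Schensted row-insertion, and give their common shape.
P = [1, 2, 6] / [3, 4] / [5];  Q = [1, 3, 5] / [2, 4] / [6];  common shape = (3, 2, 1)

Row-insert the values π_1, π_2, … into P one at a time, bumping the leftmost entry strictly greater than the inserted value down to the next row. The recording tableau Q records, in position (i, j), the step at which that cell was added to P.
  Insert 3 (step 1): P = [3];  Q = [1]
  Insert 1 (step 2): P = [1] / [3];  Q = [1] / [2]
  Insert 5 (step 3): P = [1, 5] / [3];  Q = [1, 3] / [2]
  Insert 4 (step 4): P = [1, 4] / [3, 5];  Q = [1, 3] / [2, 4]
  Insert 6 (step 5): P = [1, 4, 6] / [3, 5];  Q = [1, 3, 5] / [2, 4]
  Insert 2 (step 6): P = [1, 2, 6] / [3, 4] / [5];  Q = [1, 3, 5] / [2, 4] / [6]
Final shape: (3, 2, 1).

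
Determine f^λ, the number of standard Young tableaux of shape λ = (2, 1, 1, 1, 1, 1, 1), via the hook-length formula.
# SYT of shape (2, 1, 1, 1, 1, 1, 1) = 7

Hook-length formula: f^λ = n! / Π hook(c), product over all cells c of the Young diagram. For λ = (2, 1, 1, 1, 1, 1, 1), n = 8 boxes. Hook lengths by row (left-to-right, top-to-bottom): [8, 1]; [6]; [5]; [4]; [3]; [2]; [1]. Product of hooks = 5760. So f^λ = 8! / 5760 = 40320 / 5760 = 7.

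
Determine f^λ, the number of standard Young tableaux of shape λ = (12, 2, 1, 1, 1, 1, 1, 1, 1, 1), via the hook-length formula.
# SYT of shape (12, 2, 1, 1, 1, 1, 1, 1, 1, 1) = 3048474

Hook-length formula: f^λ = n! / Π hook(c), product over all cells c of the Young diagram. For λ = (12, 2, 1, 1, 1, 1, 1, 1, 1, 1), n = 22 boxes. Hook lengths by row (left-to-right, top-to-bottom): [21, 12, 10, 9, 8, 7, 6, 5, 4, 3, 2, 1]; [10, 1]; [8]; [7]; [6]; [5]; [4]; [3]; [2]; [1]. Product of hooks = 368709304320000. So f^λ = 22! / 368709304320000 = 1124000727777607680000 / 368709304320000 = 3048474.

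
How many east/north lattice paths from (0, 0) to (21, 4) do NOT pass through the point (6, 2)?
Number of paths = 8842

Total paths from (0, 0) to (21, 4): C(25, 21) = 12650. Paths through (6, 2): (paths (0, 0) → (6, 2)) × (paths (6, 2) → (21, 4)) = C(8, 6) · C(17, 15) = 28 · 136 = 3808. Avoidance count = 12650 − 3808 = 8842.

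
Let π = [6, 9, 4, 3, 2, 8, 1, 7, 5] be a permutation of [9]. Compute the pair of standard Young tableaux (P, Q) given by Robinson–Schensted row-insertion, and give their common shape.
P = [1, 5] / [2, 7] / [3, 8] / [4, 9] / [6];  Q = [1, 2] / [3, 6] / [4, 8] / [5, 9] / [7];  common shape = (2, 2, 2, 2, 1)

Row-insert the values π_1, π_2, … into P one at a time, bumping the leftmost entry strictly greater than the inserted value down to the next row. The recording tableau Q records, in position (i, j), the step at which that cell was added to P.
  Insert 6 (step 1): P = [6];  Q = [1]
  Insert 9 (step 2): P = [6, 9];  Q = [1, 2]
  Insert 4 (step 3): P = [4, 9] / [6];  Q = [1, 2] / [3]
  Insert 3 (step 4): P = [3, 9] / [4] / [6];  Q = [1, 2] / [3] / [4]
  Insert 2 (step 5): P = [2, 9] / [3] / [4] / [6];  Q = [1, 2] / [3] / [4] / [5]
  Insert 8 (step 6): P = [2, 8] / [3, 9] / [4] / [6];  Q = [1, 2] / [3, 6] / [4] / [5]
  Insert 1 (step 7): P = [1, 8] / [2, 9] / [3] / [4] / [6];  Q = [1, 2] / [3, 6] / [4] / [5] / [7]
  Insert 7 (step 8): P = [1, 7] / [2, 8] / [3, 9] / [4] / [6];  Q = [1, 2] / [3, 6] / [4, 8] / [5] / [7]
  Insert 5 (step 9): P = [1, 5] / [2, 7] / [3, 8] / [4, 9] / [6];  Q = [1, 2] / [3, 6] / [4, 8] / [5, 9] / [7]
Final shape: (2, 2, 2, 2, 1).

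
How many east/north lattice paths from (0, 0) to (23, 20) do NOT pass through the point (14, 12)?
Number of paths = 725788231220

Total paths from (0, 0) to (23, 20): C(43, 23) = 960566918220. Paths through (14, 12): (paths (0, 0) → (14, 12)) × (paths (14, 12) → (23, 20)) = C(26, 14) · C(17, 9) = 9657700 · 24310 = 234778687000. Avoidance count = 960566918220 − 234778687000 = 725788231220.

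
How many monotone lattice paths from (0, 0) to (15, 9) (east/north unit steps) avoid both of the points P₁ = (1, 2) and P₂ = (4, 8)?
Number of paths = 955748

Inclusion–exclusion. Total paths: C(24, 15) = 1307504. Through P₁: C(3, 1)·C(21, 14) = 348840. Through P₂: C(12, 4)·C(12, 11) = 5940. Since P₁ is strictly southwest of P₂, a monotone path through both must visit P₁ then P₂; paths through both = C(3, 1)·C(9, 3)·C(12, 11) = 3024. Avoid both = 1307504 − 348840 − 5940 + 3024 = 955748.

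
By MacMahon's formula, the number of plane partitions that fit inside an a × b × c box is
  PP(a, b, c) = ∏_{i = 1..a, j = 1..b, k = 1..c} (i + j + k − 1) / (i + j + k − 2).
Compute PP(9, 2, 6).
PP(9, 2, 6) = 5725720

Evaluate the triple product over i = 1..9, j = 1..2, k = 1..6. The factors are (2/1) · (3/2) · (4/3) · (5/4) · (6/5) · (7/6) · (3/2) · (4/3) · … (108 factors total). The numerators and denominators telescope so the product is an integer; carrying out the multiplication exactly gives PP(9, 2, 6) = 5725720.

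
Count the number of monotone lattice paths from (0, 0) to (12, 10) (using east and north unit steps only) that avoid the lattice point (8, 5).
Number of paths = 484484

Total paths from (0, 0) to (12, 10): C(22, 12) = 646646. Paths through (8, 5): (paths (0, 0) → (8, 5)) × (paths (8, 5) → (12, 10)) = C(13, 8) · C(9, 4) = 1287 · 126 = 162162. Avoidance count = 646646 − 162162 = 484484.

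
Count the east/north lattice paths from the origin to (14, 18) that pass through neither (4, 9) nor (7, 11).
Number of paths = 320704162

Inclusion–exclusion. Total paths: C(32, 14) = 471435600. Through P₁: C(13, 4)·C(19, 10) = 66050270. Through P₂: C(18, 7)·C(14, 7) = 109219968. Since P₁ is strictly southwest of P₂, a monotone path through both must visit P₁ then P₂; paths through both = C(13, 4)·C(5, 3)·C(14, 7) = 24538800. Avoid both = 471435600 − 66050270 − 109219968 + 24538800 = 320704162.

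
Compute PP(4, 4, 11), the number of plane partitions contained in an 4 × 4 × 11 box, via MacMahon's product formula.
PP(4, 4, 11) = 6892441920

Evaluate the triple product over i = 1..4, j = 1..4, k = 1..11. The factors are (2/1) · (3/2) · (4/3) · (5/4) · (6/5) · (7/6) · (8/7) · (9/8) · … (176 factors total). The numerators and denominators telescope so the product is an integer; carrying out the multiplication exactly gives PP(4, 4, 11) = 6892441920.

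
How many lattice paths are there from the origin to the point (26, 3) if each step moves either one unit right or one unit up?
Number of paths = 3654

A monotone lattice path from (0, 0) to (26, 3) consists of 26 east steps and 3 north steps in some order, so it is determined by which 26 of the 29 steps are east. The count is C(29, 26) = 3654.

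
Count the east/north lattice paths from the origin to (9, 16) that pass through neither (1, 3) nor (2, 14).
Number of paths = 1226423

Inclusion–exclusion. Total paths: C(25, 9) = 2042975. Through P₁: C(4, 1)·C(21, 8) = 813960. Through P₂: C(16, 2)·C(9, 7) = 4320. Since P₁ is strictly southwest of P₂, a monotone path through both must visit P₁ then P₂; paths through both = C(4, 1)·C(12, 1)·C(9, 7) = 1728. Avoid both = 2042975 − 813960 − 4320 + 1728 = 1226423.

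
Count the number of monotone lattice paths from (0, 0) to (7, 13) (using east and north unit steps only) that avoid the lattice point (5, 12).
Number of paths = 58956

Total paths from (0, 0) to (7, 13): C(20, 7) = 77520. Paths through (5, 12): (paths (0, 0) → (5, 12)) × (paths (5, 12) → (7, 13)) = C(17, 5) · C(3, 2) = 6188 · 3 = 18564. Avoidance count = 77520 − 18564 = 58956.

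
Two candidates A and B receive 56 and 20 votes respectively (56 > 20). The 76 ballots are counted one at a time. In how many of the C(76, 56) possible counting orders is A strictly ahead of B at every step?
Strict-lead orderings = 516322284746189940

Total orderings of the 76 votes with 56 for A: C(76, 56) = 1090013712241956540. By the Bertrand ballot formula (Cycle Lemma / reflection principle), the number of orderings in which A is strictly ahead of B throughout is (p − q)/(p + q) · C(p + q, p) = (56 − 20)/(56 + 20) · 1090013712241956540 = 516322284746189940.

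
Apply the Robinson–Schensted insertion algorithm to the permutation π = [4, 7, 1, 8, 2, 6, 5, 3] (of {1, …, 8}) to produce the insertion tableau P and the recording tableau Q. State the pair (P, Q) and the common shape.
P = [1, 2, 3] / [4, 5, 8] / [6] / [7];  Q = [1, 2, 4] / [3, 5, 6] / [7] / [8];  common shape = (3, 3, 1, 1)

Row-insert the values π_1, π_2, … into P one at a time, bumping the leftmost entry strictly greater than the inserted value down to the next row. The recording tableau Q records, in position (i, j), the step at which that cell was added to P.
  Insert 4 (step 1): P = [4];  Q = [1]
  Insert 7 (step 2): P = [4, 7];  Q = [1, 2]
  Insert 1 (step 3): P = [1, 7] / [4];  Q = [1, 2] / [3]
  Insert 8 (step 4): P = [1, 7, 8] / [4];  Q = [1, 2, 4] / [3]
  Insert 2 (step 5): P = [1, 2, 8] / [4, 7];  Q = [1, 2, 4] / [3, 5]
  Insert 6 (step 6): P = [1, 2, 6] / [4, 7, 8];  Q = [1, 2, 4] / [3, 5, 6]
  Insert 5 (step 7): P = [1, 2, 5] / [4, 6, 8] / [7];  Q = [1, 2, 4] / [3, 5, 6] / [7]
  Insert 3 (step 8): P = [1, 2, 3] / [4, 5, 8] / [6] / [7];  Q = [1, 2, 4] / [3, 5, 6] / [7] / [8]
Final shape: (3, 3, 1, 1).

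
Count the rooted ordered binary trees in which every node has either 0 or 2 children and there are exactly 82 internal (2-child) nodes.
C_82 = 17526585015616776834735140517915655636396234280

These full binary trees are counted by the Catalan number C_n = (1/(n + 1)) · C(2n, n). For n = 82: C_82 = (1/83) · C(164, 82) = 1454706556296192477283016662986999417820887445240/83 = 17526585015616776834735140517915655636396234280.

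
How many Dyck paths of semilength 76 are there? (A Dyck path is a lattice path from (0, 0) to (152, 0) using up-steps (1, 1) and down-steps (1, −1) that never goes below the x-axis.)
C_76 = 4790408930363303911328386208394864461024520

These Dyck paths are counted by the Catalan number C_n = (1/(n + 1)) · C(2n, n). For n = 76: C_76 = (1/77) · C(152, 76) = 368861487637974401172285738046404563498888040/77 = 4790408930363303911328386208394864461024520.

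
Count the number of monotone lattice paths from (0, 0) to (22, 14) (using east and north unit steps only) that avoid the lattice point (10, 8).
Number of paths = 2983973688

Total paths from (0, 0) to (22, 14): C(36, 22) = 3796297200. Paths through (10, 8): (paths (0, 0) → (10, 8)) × (paths (10, 8) → (22, 14)) = C(18, 10) · C(18, 12) = 43758 · 18564 = 812323512. Avoidance count = 3796297200 − 812323512 = 2983973688.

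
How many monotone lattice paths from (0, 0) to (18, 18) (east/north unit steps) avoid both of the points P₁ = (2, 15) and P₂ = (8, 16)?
Number of paths = 9026525262

Inclusion–exclusion. Total paths: C(36, 18) = 9075135300. Through P₁: C(17, 2)·C(19, 16) = 131784. Through P₂: C(24, 8)·C(12, 10) = 48541086. Since P₁ is strictly southwest of P₂, a monotone path through both must visit P₁ then P₂; paths through both = C(17, 2)·C(7, 6)·C(12, 10) = 62832. Avoid both = 9075135300 − 131784 − 48541086 + 62832 = 9026525262.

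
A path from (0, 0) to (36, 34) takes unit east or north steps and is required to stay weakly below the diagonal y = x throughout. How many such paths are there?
Number of paths = 8843512890953152230

By the reflection principle (André's argument), the number of monotone paths to (36, 34) with n ≤ m that never go above y = x is C(70, 36) − C(70, 37) = 109069992321755544170 − 100226479430802391940 = 8843512890953152230.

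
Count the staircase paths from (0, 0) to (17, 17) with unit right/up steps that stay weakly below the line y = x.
C_17 = 129644790

These NE paths below the diagonal are counted by the Catalan number C_n = (1/(n + 1)) · C(2n, n). For n = 17: C_17 = (1/18) · C(34, 17) = 2333606220/18 = 129644790.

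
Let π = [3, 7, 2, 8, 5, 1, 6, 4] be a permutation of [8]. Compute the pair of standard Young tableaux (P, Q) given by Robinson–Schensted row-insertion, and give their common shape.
P = [1, 4, 6] / [2, 5, 8] / [3, 7];  Q = [1, 2, 4] / [3, 5, 7] / [6, 8];  common shape = (3, 3, 2)

Row-insert the values π_1, π_2, … into P one at a time, bumping the leftmost entry strictly greater than the inserted value down to the next row. The recording tableau Q records, in position (i, j), the step at which that cell was added to P.
  Insert 3 (step 1): P = [3];  Q = [1]
  Insert 7 (step 2): P = [3, 7];  Q = [1, 2]
  Insert 2 (step 3): P = [2, 7] / [3];  Q = [1, 2] / [3]
  Insert 8 (step 4): P = [2, 7, 8] / [3];  Q = [1, 2, 4] / [3]
  Insert 5 (step 5): P = [2, 5, 8] / [3, 7];  Q = [1, 2, 4] / [3, 5]
  Insert 1 (step 6): P = [1, 5, 8] / [2, 7] / [3];  Q = [1, 2, 4] / [3, 5] / [6]
  Insert 6 (step 7): P = [1, 5, 6] / [2, 7, 8] / [3];  Q = [1, 2, 4] / [3, 5, 7] / [6]
  Insert 4 (step 8): P = [1, 4, 6] / [2, 5, 8] / [3, 7];  Q = [1, 2, 4] / [3, 5, 7] / [6, 8]
Final shape: (3, 3, 2).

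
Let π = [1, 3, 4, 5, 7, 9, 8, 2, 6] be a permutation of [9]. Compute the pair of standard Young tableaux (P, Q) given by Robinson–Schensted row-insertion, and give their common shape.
P = [1, 2, 4, 5, 6, 8] / [3, 7] / [9];  Q = [1, 2, 3, 4, 5, 6] / [7, 9] / [8];  common shape = (6, 2, 1)

Row-insert the values π_1, π_2, … into P one at a time, bumping the leftmost entry strictly greater than the inserted value down to the next row. The recording tableau Q records, in position (i, j), the step at which that cell was added to P.
  Insert 1 (step 1): P = [1];  Q = [1]
  Insert 3 (step 2): P = [1, 3];  Q = [1, 2]
  Insert 4 (step 3): P = [1, 3, 4];  Q = [1, 2, 3]
  Insert 5 (step 4): P = [1, 3, 4, 5];  Q = [1, 2, 3, 4]
  Insert 7 (step 5): P = [1, 3, 4, 5, 7];  Q = [1, 2, 3, 4, 5]
  Insert 9 (step 6): P = [1, 3, 4, 5, 7, 9];  Q = [1, 2, 3, 4, 5, 6]
  Insert 8 (step 7): P = [1, 3, 4, 5, 7, 8] / [9];  Q = [1, 2, 3, 4, 5, 6] / [7]
  Insert 2 (step 8): P = [1, 2, 4, 5, 7, 8] / [3] / [9];  Q = [1, 2, 3, 4, 5, 6] / [7] / [8]
  Insert 6 (step 9): P = [1, 2, 4, 5, 6, 8] / [3, 7] / [9];  Q = [1, 2, 3, 4, 5, 6] / [7, 9] / [8]
Final shape: (6, 2, 1).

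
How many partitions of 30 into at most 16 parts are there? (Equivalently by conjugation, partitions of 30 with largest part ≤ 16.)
p(30, parts ≤ 16) = 5231

Use the recurrence p(n, m) = p(n, m−1) + p(n−m, m): either the largest part is < m (count p(n, m−1)) or the largest part is exactly m (remove one copy of m, count p(n−m, m)). With p(0, ·) = 1 this gives p(30, parts ≤ 16) = 5231. (By conjugating Young diagrams, this also counts partitions of 30 into at most 16 parts.)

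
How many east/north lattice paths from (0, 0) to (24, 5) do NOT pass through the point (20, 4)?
Number of paths = 65625

Total paths from (0, 0) to (24, 5): C(29, 24) = 118755. Paths through (20, 4): (paths (0, 0) → (20, 4)) × (paths (20, 4) → (24, 5)) = C(24, 20) · C(5, 4) = 10626 · 5 = 53130. Avoidance count = 118755 − 53130 = 65625.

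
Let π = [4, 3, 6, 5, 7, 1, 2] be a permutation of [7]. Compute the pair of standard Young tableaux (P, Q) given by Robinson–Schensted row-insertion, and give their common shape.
P = [1, 2, 7] / [3, 5] / [4, 6];  Q = [1, 3, 5] / [2, 4] / [6, 7];  common shape = (3, 2, 2)

Row-insert the values π_1, π_2, … into P one at a time, bumping the leftmost entry strictly greater than the inserted value down to the next row. The recording tableau Q records, in position (i, j), the step at which that cell was added to P.
  Insert 4 (step 1): P = [4];  Q = [1]
  Insert 3 (step 2): P = [3] / [4];  Q = [1] / [2]
  Insert 6 (step 3): P = [3, 6] / [4];  Q = [1, 3] / [2]
  Insert 5 (step 4): P = [3, 5] / [4, 6];  Q = [1, 3] / [2, 4]
  Insert 7 (step 5): P = [3, 5, 7] / [4, 6];  Q = [1, 3, 5] / [2, 4]
  Insert 1 (step 6): P = [1, 5, 7] / [3, 6] / [4];  Q = [1, 3, 5] / [2, 4] / [6]
  Insert 2 (step 7): P = [1, 2, 7] / [3, 5] / [4, 6];  Q = [1, 3, 5] / [2, 4] / [6, 7]
Final shape: (3, 2, 2).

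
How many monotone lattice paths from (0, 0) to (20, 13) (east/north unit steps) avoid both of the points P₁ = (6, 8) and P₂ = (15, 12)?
Number of paths = 446827266

Inclusion–exclusion. Total paths: C(33, 20) = 573166440. Through P₁: C(14, 6)·C(19, 14) = 34918884. Through P₂: C(27, 15)·C(6, 5) = 104303160. Since P₁ is strictly southwest of P₂, a monotone path through both must visit P₁ then P₂; paths through both = C(14, 6)·C(13, 9)·C(6, 5) = 12882870. Avoid both = 573166440 − 34918884 − 104303160 + 12882870 = 446827266.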